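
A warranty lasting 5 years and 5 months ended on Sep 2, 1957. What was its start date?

Counting back 5 years and 5 months from September 2, 1957.
-5 years → 1952; month 9 − 5 = 4 → April 1952.
Day 2 is valid in April, giving April 2, 1952.

April 2, 1952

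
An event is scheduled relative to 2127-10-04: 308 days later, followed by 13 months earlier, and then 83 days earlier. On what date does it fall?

Adding 308 days from October 4, 2127:
October has 31 days, so 31 − 4 = 27 days remain after October 4, 2127; 308 − 27 = 281 left.
November 2127 has 30 days: 281 − 30 = 251 left.
December 2127 has 31 days: 251 − 31 = 220 left.
January 2128 has 31 days: 220 − 31 = 189 left.
February 2128 has 29 days (2128 is a leap year): 189 − 29 = 160 left.
March 2128 has 31 days: 160 − 31 = 129 left.
April 2128 has 30 days: 129 − 30 = 99 left.
May 2128 has 31 days: 99 − 31 = 68 left.
June 2128 has 30 days: 68 − 30 = 38 left.
July 2128 has 31 days: 38 − 31 = 7 left.
7 days into August 2128 → August 7, 2128.
Subtracting 13 months from August 7, 2128:
month 8 − 13 = -5, which is month 7 of year 2127 → July 2127.
Day 7 is valid in July, giving July 7, 2127.
Going back 83 days from July 7, 2127:
Going back 7 days from July 7, 2127 reaches the end of the previous month; 83 − 7 = 76 left.
June 2127 has 30 days: 76 − 30 = 46 left.
May 2127 has 31 days: 46 − 31 = 15 left.
April 2127 has 30 days; 30 − 15 = 15 → April 15, 2127.

April 15, 2127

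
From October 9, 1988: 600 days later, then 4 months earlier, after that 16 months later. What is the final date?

Counting forward 600 days from October 9, 1988:
October has 31 days, so 31 − 9 = 22 days remain after October 9, 1988; 600 − 22 = 578 left.
November 1988 has 30 days: 578 − 30 = 548 left.
December 1988 has 31 days: 548 − 31 = 517 left.
January 1989 has 31 days: 517 − 31 = 486 left.
February 1989 has 28 days (1989 is not a leap year): 486 − 28 = 458 left.
March 1989 has 31 days: 458 − 31 = 427 left.
April 1989 has 30 days: 427 − 30 = 397 left.
May 1989 has 31 days: 397 − 31 = 366 left.
June 1989 has 30 days: 366 − 30 = 336 left.
July 1989 has 31 days: 336 − 31 = 305 left.
August 1989 has 31 days: 305 − 31 = 274 left.
September 1989 has 30 days: 274 − 30 = 244 left.
October 1989 has 31 days: 244 − 31 = 213 left.
November 1989 has 30 days: 213 − 30 = 183 left.
December 1989 has 31 days: 183 − 31 = 152 left.
January 1990 has 31 days: 152 − 31 = 121 left.
February 1990 has 28 days (1990 is not a leap year): 121 − 28 = 93 left.
March 1990 has 31 days: 93 − 31 = 62 left.
April 1990 has 30 days: 62 − 30 = 32 left.
May 1990 has 31 days: 32 − 31 = 1 left.
1 day into June 1990 → June 1, 1990.
Going back 4 months from June 1, 1990:
month 6 − 4 = 2 → February 1990.
Day 1 is valid in February, giving February 1, 1990.
Counting forward 16 months from February 1, 1990:
month 2 + 16 = 18, which is month 6 of year 1991 → June 1991.
Day 1 is valid in June, giving June 1, 1991.

June 1, 1991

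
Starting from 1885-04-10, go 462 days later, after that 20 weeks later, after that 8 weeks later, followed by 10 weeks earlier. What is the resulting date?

Counting forward 462 days from April 10, 1885:
April has 30 days, so 30 − 10 = 20 days remain after April 10, 1885; 462 − 20 = 442 left.
May 1885 has 31 days: 442 − 31 = 411 left.
June 1885 has 30 days: 411 − 30 = 381 left.
July 1885 has 31 days: 381 − 31 = 350 left.
August 1885 has 31 days: 350 − 31 = 319 left.
September 1885 has 30 days: 319 − 30 = 289 left.
October 1885 has 31 days: 289 − 31 = 258 left.
November 1885 has 30 days: 258 − 30 = 228 left.
December 1885 has 31 days: 228 − 31 = 197 left.
January 1886 has 31 days: 197 − 31 = 166 left.
February 1886 has 28 days (1886 is not a leap year): 166 − 28 = 138 left.
March 1886 has 31 days: 138 − 31 = 107 left.
April 1886 has 30 days: 107 − 30 = 77 left.
May 1886 has 31 days: 77 − 31 = 46 left.
June 1886 has 30 days: 46 − 30 = 16 left.
16 days into July 1886 → July 16, 1886.
Adding 20 weeks (= 140 days) from July 16, 1886:
July has 31 days, so 31 − 16 = 15 days remain after July 16, 1886; 140 − 15 = 125 left.
August 1886 has 31 days: 125 − 31 = 94 left.
September 1886 has 30 days: 94 − 30 = 64 left.
October 1886 has 31 days: 64 − 31 = 33 left.
November 1886 has 30 days: 33 − 30 = 3 left.
3 days into December 1886 → December 3, 1886.
Adding 8 weeks (= 56 days) from December 3, 1886:
December has 31 days, so 31 − 3 = 28 days remain after December 3, 1886; 56 − 28 = 28 left.
28 days into January 1887 → January 28, 1887.
Going back 10 weeks (= 70 days) from January 28, 1887:
Going back 28 days from January 28, 1887 reaches the end of the previous month; 70 − 28 = 42 left.
December 1886 has 31 days: 42 − 31 = 11 left.
November 1886 has 30 days; 30 − 11 = 19 → November 19, 1886.

November 19, 1886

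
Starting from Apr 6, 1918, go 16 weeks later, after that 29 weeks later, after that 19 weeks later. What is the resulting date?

June 28, 1919

Counting forward 16 weeks (= 112 days) from April 6, 1918:
April has 30 days, so 30 − 6 = 24 days remain after April 6, 1918; 112 − 24 = 88 left.
May 1918 has 31 days: 88 − 31 = 57 left.
June 1918 has 30 days: 57 − 30 = 27 left.
27 days into July 1918 → July 27, 1918.
Counting forward 29 weeks (= 203 days) from July 27, 1918:
July has 31 days, so 31 − 27 = 4 days remain after July 27, 1918; 203 − 4 = 199 left.
August 1918 has 31 days: 199 − 31 = 168 left.
September 1918 has 30 days: 168 − 30 = 138 left.
October 1918 has 31 days: 138 − 31 = 107 left.
November 1918 has 30 days: 107 − 30 = 77 left.
December 1918 has 31 days: 77 − 31 = 46 left.
January 1919 has 31 days: 46 − 31 = 15 left.
15 days into February 1919 → February 15, 1919.
Adding 19 weeks (= 133 days) from February 15, 1919:
February has 28 days, so 28 − 15 = 13 days remain after February 15, 1919; 133 − 13 = 120 left.
March 1919 has 31 days: 120 − 31 = 89 left.
April 1919 has 30 days: 89 − 30 = 59 left.
May 1919 has 31 days: 59 − 31 = 28 left.
28 days into June 1919 → June 28, 1919.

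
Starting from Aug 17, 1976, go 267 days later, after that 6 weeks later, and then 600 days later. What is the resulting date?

Counting forward 267 days from August 17, 1976:
August has 31 days, so 31 − 17 = 14 days remain after August 17, 1976; 267 − 14 = 253 left.
September 1976 has 30 days: 253 − 30 = 223 left.
October 1976 has 31 days: 223 − 31 = 192 left.
November 1976 has 30 days: 192 − 30 = 162 left.
December 1976 has 31 days: 162 − 31 = 131 left.
January 1977 has 31 days: 131 − 31 = 100 left.
February 1977 has 28 days (1977 is not a leap year): 100 − 28 = 72 left.
March 1977 has 31 days: 72 − 31 = 41 left.
April 1977 has 30 days: 41 − 30 = 11 left.
11 days into May 1977 → May 11, 1977.
Counting forward 6 weeks (= 42 days) from May 11, 1977:
May has 31 days, so 31 − 11 = 20 days remain after May 11, 1977; 42 − 20 = 22 left.
22 days into June 1977 → June 22, 1977.
Advancing 600 days from June 22, 1977:
June has 30 days, so 30 − 22 = 8 days remain after June 22, 1977; 600 − 8 = 592 left.
July 1977 has 31 days: 592 − 31 = 561 left.
August 1977 has 31 days: 561 − 31 = 530 left.
September 1977 has 30 days: 530 − 30 = 500 left.
October 1977 has 31 days: 500 − 31 = 469 left.
November 1977 has 30 days: 469 − 30 = 439 left.
December 1977 has 31 days: 439 − 31 = 408 left.
January 1978 has 31 days: 408 − 31 = 377 left.
February 1978 has 28 days (1978 is not a leap year): 377 − 28 = 349 left.
March 1978 has 31 days: 349 − 31 = 318 left.
April 1978 has 30 days: 318 − 30 = 288 left.
May 1978 has 31 days: 288 − 31 = 257 left.
June 1978 has 30 days: 257 − 30 = 227 left.
July 1978 has 31 days: 227 − 31 = 196 left.
August 1978 has 31 days: 196 − 31 = 165 left.
September 1978 has 30 days: 165 − 30 = 135 left.
October 1978 has 31 days: 135 − 31 = 104 left.
November 1978 has 30 days: 104 − 30 = 74 left.
December 1978 has 31 days: 74 − 31 = 43 left.
January 1979 has 31 days: 43 − 31 = 12 left.
12 days into February 1979 → February 12, 1979.

February 12, 1979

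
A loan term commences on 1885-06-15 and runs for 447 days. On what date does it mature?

Counting forward 447 days from June 15, 1885.
June has 30 days, so 30 − 15 = 15 days remain after June 15, 1885; 447 − 15 = 432 left.
July 1885 has 31 days: 432 − 31 = 401 left.
August 1885 has 31 days: 401 − 31 = 370 left.
September 1885 has 30 days: 370 − 30 = 340 left.
October 1885 has 31 days: 340 − 31 = 309 left.
November 1885 has 30 days: 309 − 30 = 279 left.
December 1885 has 31 days: 279 − 31 = 248 left.
January 1886 has 31 days: 248 − 31 = 217 left.
February 1886 has 28 days (1886 is not a leap year): 217 − 28 = 189 left.
March 1886 has 31 days: 189 − 31 = 158 left.
April 1886 has 30 days: 158 − 30 = 128 left.
May 1886 has 31 days: 128 − 31 = 97 left.
June 1886 has 30 days: 97 − 30 = 67 left.
July 1886 has 31 days: 67 − 31 = 36 left.
August 1886 has 31 days: 36 − 31 = 5 left.
5 days into September 1886 → September 5, 1886.

September 5, 1886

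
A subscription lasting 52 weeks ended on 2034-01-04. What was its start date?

January 5, 2033

Subtracting 52 weeks = 364 days from January 4, 2034.
Going back 4 days from January 4, 2034 reaches the end of the previous month; 364 − 4 = 360 left.
December 2033 has 31 days: 360 − 31 = 329 left.
November 2033 has 30 days: 329 − 30 = 299 left.
October 2033 has 31 days: 299 − 31 = 268 left.
September 2033 has 30 days: 268 − 30 = 238 left.
August 2033 has 31 days: 238 − 31 = 207 left.
July 2033 has 31 days: 207 − 31 = 176 left.
June 2033 has 30 days: 176 − 30 = 146 left.
May 2033 has 31 days: 146 − 31 = 115 left.
April 2033 has 30 days: 115 − 30 = 85 left.
March 2033 has 31 days: 85 − 31 = 54 left.
February 2033 has 28 days (2033 is not a leap year): 54 − 28 = 26 left.
January 2033 has 31 days; 31 − 26 = 5 → January 5, 2033.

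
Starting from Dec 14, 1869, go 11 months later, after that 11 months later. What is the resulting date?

Counting forward 11 months from December 14, 1869:
month 12 + 11 = 23, which is month 11 of year 1870 → November 1870.
Day 14 is valid in November, giving November 14, 1870.
Counting forward 11 months from November 14, 1870:
month 11 + 11 = 22, which is month 10 of year 1871 → October 1871.
Day 14 is valid in October, giving October 14, 1871.

October 14, 1871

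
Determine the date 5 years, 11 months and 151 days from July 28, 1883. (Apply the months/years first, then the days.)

November 26, 1889

Counting forward 5 years, 11 months and 151 days from July 28, 1883: first the month/year part, then the days.
+5 years → 1888; month 7 + 11 = 18, which is month 6 of year 1889 → June 1889.
Day 28 is valid in June, giving June 28, 1889.
Now add 151 days from June 28, 1889.
June has 30 days, so 30 − 28 = 2 days remain after June 28, 1889; 151 − 2 = 149 left.
July 1889 has 31 days: 149 − 31 = 118 left.
August 1889 has 31 days: 118 − 31 = 87 left.
September 1889 has 30 days: 87 − 30 = 57 left.
October 1889 has 31 days: 57 − 31 = 26 left.
26 days into November 1889 → November 26, 1889.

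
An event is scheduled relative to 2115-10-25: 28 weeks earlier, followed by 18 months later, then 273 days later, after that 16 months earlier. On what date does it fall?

Going back 28 weeks (= 196 days) from October 25, 2115:
Going back 25 days from October 25, 2115 reaches the end of the previous month; 196 − 25 = 171 left.
September 2115 has 30 days: 171 − 30 = 141 left.
August 2115 has 31 days: 141 − 31 = 110 left.
July 2115 has 31 days: 110 − 31 = 79 left.
June 2115 has 30 days: 79 − 30 = 49 left.
May 2115 has 31 days: 49 − 31 = 18 left.
April 2115 has 30 days; 30 − 18 = 12 → April 12, 2115.
Adding 18 months from April 12, 2115:
month 4 + 18 = 22, which is month 10 of year 2116 → October 2116.
Day 12 is valid in October, giving October 12, 2116.
Counting forward 273 days from October 12, 2116:
October has 31 days, so 31 − 12 = 19 days remain after October 12, 2116; 273 − 19 = 254 left.
November 2116 has 30 days: 254 − 30 = 224 left.
December 2116 has 31 days: 224 − 31 = 193 left.
January 2117 has 31 days: 193 − 31 = 162 left.
February 2117 has 28 days (2117 is not a leap year): 162 − 28 = 134 left.
March 2117 has 31 days: 134 − 31 = 103 left.
April 2117 has 30 days: 103 − 30 = 73 left.
May 2117 has 31 days: 73 − 31 = 42 left.
June 2117 has 30 days: 42 − 30 = 12 left.
12 days into July 2117 → July 12, 2117.
Going back 16 months from July 12, 2117:
month 7 − 16 = -9, which is month 3 of year 2116 → March 2116.
Day 12 is valid in March, giving March 12, 2116.

March 12, 2116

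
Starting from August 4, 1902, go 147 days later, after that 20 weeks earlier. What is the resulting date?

August 11, 1902

Advancing 147 days from August 4, 1902:
August has 31 days, so 31 − 4 = 27 days remain after August 4, 1902; 147 − 27 = 120 left.
September 1902 has 30 days: 120 − 30 = 90 left.
October 1902 has 31 days: 90 − 31 = 59 left.
November 1902 has 30 days: 59 − 30 = 29 left.
29 days into December 1902 → December 29, 1902.
Going back 20 weeks (= 140 days) from December 29, 1902:
Going back 29 days from December 29, 1902 reaches the end of the previous month; 140 − 29 = 111 left.
November 1902 has 30 days: 111 − 30 = 81 left.
October 1902 has 31 days: 81 − 31 = 50 left.
September 1902 has 30 days: 50 − 30 = 20 left.
August 1902 has 31 days; 31 − 20 = 11 → August 11, 1902.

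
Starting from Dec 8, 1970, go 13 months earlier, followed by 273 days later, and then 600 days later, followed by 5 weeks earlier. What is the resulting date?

February 24, 1972

Counting back 13 months from December 8, 1970:
month 12 − 13 = -1, which is month 11 of year 1969 → November 1969.
Day 8 is valid in November, giving November 8, 1969.
Counting forward 273 days from November 8, 1969:
November has 30 days, so 30 − 8 = 22 days remain after November 8, 1969; 273 − 22 = 251 left.
December 1969 has 31 days: 251 − 31 = 220 left.
January 1970 has 31 days: 220 − 31 = 189 left.
February 1970 has 28 days (1970 is not a leap year): 189 − 28 = 161 left.
March 1970 has 31 days: 161 − 31 = 130 left.
April 1970 has 30 days: 130 − 30 = 100 left.
May 1970 has 31 days: 100 − 31 = 69 left.
June 1970 has 30 days: 69 − 30 = 39 left.
July 1970 has 31 days: 39 − 31 = 8 left.
8 days into August 1970 → August 8, 1970.
Counting forward 600 days from August 8, 1970:
August has 31 days, so 31 − 8 = 23 days remain after August 8, 1970; 600 − 23 = 577 left.
September 1970 has 30 days: 577 − 30 = 547 left.
October 1970 has 31 days: 547 − 31 = 516 left.
November 1970 has 30 days: 516 − 30 = 486 left.
December 1970 has 31 days: 486 − 31 = 455 left.
January 1971 has 31 days: 455 − 31 = 424 left.
February 1971 has 28 days (1971 is not a leap year): 424 − 28 = 396 left.
March 1971 has 31 days: 396 − 31 = 365 left.
April 1971 has 30 days: 365 − 30 = 335 left.
May 1971 has 31 days: 335 − 31 = 304 left.
June 1971 has 30 days: 304 − 30 = 274 left.
July 1971 has 31 days: 274 − 31 = 243 left.
August 1971 has 31 days: 243 − 31 = 212 left.
September 1971 has 30 days: 212 − 30 = 182 left.
October 1971 has 31 days: 182 − 31 = 151 left.
November 1971 has 30 days: 151 − 30 = 121 left.
December 1971 has 31 days: 121 − 31 = 90 left.
January 1972 has 31 days: 90 − 31 = 59 left.
February 1972 has 29 days (1972 is a leap year): 59 − 29 = 30 left.
30 days into March 1972 → March 30, 1972.
Counting back 5 weeks (= 35 days) from March 30, 1972:
Going back 30 days from March 30, 1972 reaches the end of the previous month; 35 − 30 = 5 left.
February 1972 has 29 days; 29 − 5 = 24 → February 24, 1972.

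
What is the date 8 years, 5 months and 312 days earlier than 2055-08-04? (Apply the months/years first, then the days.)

Going back 8 years, 5 months and 312 days from August 4, 2055: first the month/year part, then the days.
-8 years → 2047; month 8 − 5 = 3 → March 2047.
Day 4 is valid in March, giving March 4, 2047.
Now subtract 312 days from March 4, 2047.
Going back 4 days from March 4, 2047 reaches the end of the previous month; 312 − 4 = 308 left.
February 2047 has 28 days (2047 is not a leap year): 308 − 28 = 280 left.
January 2047 has 31 days: 280 − 31 = 249 left.
December 2046 has 31 days: 249 − 31 = 218 left.
November 2046 has 30 days: 218 − 30 = 188 left.
October 2046 has 31 days: 188 − 31 = 157 left.
September 2046 has 30 days: 157 − 30 = 127 left.
August 2046 has 31 days: 127 − 31 = 96 left.
July 2046 has 31 days: 96 − 31 = 65 left.
June 2046 has 30 days: 65 − 30 = 35 left.
May 2046 has 31 days: 35 − 31 = 4 left.
April 2046 has 30 days; 30 − 4 = 26 → April 26, 2046.

April 26, 2046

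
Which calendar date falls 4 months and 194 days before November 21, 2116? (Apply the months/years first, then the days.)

January 9, 2116

Counting back 4 months and 194 days from November 21, 2116: first the month/year part, then the days.
month 11 − 4 = 7 → July 2116.
Day 21 is valid in July, giving July 21, 2116.
Now subtract 194 days from July 21, 2116.
Going back 21 days from July 21, 2116 reaches the end of the previous month; 194 − 21 = 173 left.
June 2116 has 30 days: 173 − 30 = 143 left.
May 2116 has 31 days: 143 − 31 = 112 left.
April 2116 has 30 days: 112 − 30 = 82 left.
March 2116 has 31 days: 82 − 31 = 51 left.
February 2116 has 29 days (2116 is a leap year): 51 − 29 = 22 left.
January 2116 has 31 days; 31 − 22 = 9 → January 9, 2116.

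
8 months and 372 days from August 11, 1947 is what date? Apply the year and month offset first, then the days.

Counting forward 8 months and 372 days from August 11, 1947: first the month/year part, then the days.
month 8 + 8 = 16, which is month 4 of year 1948 → April 1948.
Day 11 is valid in April, giving April 11, 1948.
Now add 372 days from April 11, 1948.
April has 30 days, so 30 − 11 = 19 days remain after April 11, 1948; 372 − 19 = 353 left.
May 1948 has 31 days: 353 − 31 = 322 left.
June 1948 has 30 days: 322 − 30 = 292 left.
July 1948 has 31 days: 292 − 31 = 261 left.
August 1948 has 31 days: 261 − 31 = 230 left.
September 1948 has 30 days: 230 − 30 = 200 left.
October 1948 has 31 days: 200 − 31 = 169 left.
November 1948 has 30 days: 169 − 30 = 139 left.
December 1948 has 31 days: 139 − 31 = 108 left.
January 1949 has 31 days: 108 − 31 = 77 left.
February 1949 has 28 days (1949 is not a leap year): 77 − 28 = 49 left.
March 1949 has 31 days: 49 − 31 = 18 left.
18 days into April 1949 → April 18, 1949.

April 18, 1949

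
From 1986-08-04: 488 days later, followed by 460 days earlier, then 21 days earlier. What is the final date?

August 11, 1986

Advancing 488 days from August 4, 1986:
August has 31 days, so 31 − 4 = 27 days remain after August 4, 1986; 488 − 27 = 461 left.
September 1986 has 30 days: 461 − 30 = 431 left.
October 1986 has 31 days: 431 − 31 = 400 left.
November 1986 has 30 days: 400 − 30 = 370 left.
December 1986 has 31 days: 370 − 31 = 339 left.
January 1987 has 31 days: 339 − 31 = 308 left.
February 1987 has 28 days (1987 is not a leap year): 308 − 28 = 280 left.
March 1987 has 31 days: 280 − 31 = 249 left.
April 1987 has 30 days: 249 − 30 = 219 left.
May 1987 has 31 days: 219 − 31 = 188 left.
June 1987 has 30 days: 188 − 30 = 158 left.
July 1987 has 31 days: 158 − 31 = 127 left.
August 1987 has 31 days: 127 − 31 = 96 left.
September 1987 has 30 days: 96 − 30 = 66 left.
October 1987 has 31 days: 66 − 31 = 35 left.
November 1987 has 30 days: 35 − 30 = 5 left.
5 days into December 1987 → December 5, 1987.
Counting back 460 days from December 5, 1987:
Going back 5 days from December 5, 1987 reaches the end of the previous month; 460 − 5 = 455 left.
November 1987 has 30 days: 455 − 30 = 425 left.
October 1987 has 31 days: 425 − 31 = 394 left.
September 1987 has 30 days: 394 − 30 = 364 left.
August 1987 has 31 days: 364 − 31 = 333 left.
July 1987 has 31 days: 333 − 31 = 302 left.
June 1987 has 30 days: 302 − 30 = 272 left.
May 1987 has 31 days: 272 − 31 = 241 left.
April 1987 has 30 days: 241 − 30 = 211 left.
March 1987 has 31 days: 211 − 31 = 180 left.
February 1987 has 28 days (1987 is not a leap year): 180 − 28 = 152 left.
January 1987 has 31 days: 152 − 31 = 121 left.
December 1986 has 31 days: 121 − 31 = 90 left.
November 1986 has 30 days: 90 − 30 = 60 left.
October 1986 has 31 days: 60 − 31 = 29 left.
September 1986 has 30 days; 30 − 29 = 1 → September 1, 1986.
Subtracting 21 days from September 1, 1986:
Going back 1 day from September 1, 1986 reaches the end of the previous month; 21 − 1 = 20 left.
August 1986 has 31 days; 31 − 20 = 11 → August 11, 1986.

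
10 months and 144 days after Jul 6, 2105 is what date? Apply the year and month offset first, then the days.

September 27, 2106

Adding 10 months and 144 days from July 6, 2105: first the month/year part, then the days.
month 7 + 10 = 17, which is month 5 of year 2106 → May 2106.
Day 6 is valid in May, giving May 6, 2106.
Now add 144 days from May 6, 2106.
May has 31 days, so 31 − 6 = 25 days remain after May 6, 2106; 144 − 25 = 119 left.
June 2106 has 30 days: 119 − 30 = 89 left.
July 2106 has 31 days: 89 − 31 = 58 left.
August 2106 has 31 days: 58 − 31 = 27 left.
27 days into September 2106 → September 27, 2106.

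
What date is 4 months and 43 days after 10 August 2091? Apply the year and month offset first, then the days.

January 22, 2092

Advancing 4 months and 43 days from August 10, 2091: first the month/year part, then the days.
month 8 + 4 = 12 → December 2091.
Day 10 is valid in December, giving December 10, 2091.
Now add 43 days from December 10, 2091.
December has 31 days, so 31 − 10 = 21 days remain after December 10, 2091; 43 − 21 = 22 left.
22 days into January 2092 → January 22, 2092.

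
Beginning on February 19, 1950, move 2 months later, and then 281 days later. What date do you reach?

Counting forward 2 months from February 19, 1950:
month 2 + 2 = 4 → April 1950.
Day 19 is valid in April, giving April 19, 1950.
Counting forward 281 days from April 19, 1950:
April has 30 days, so 30 − 19 = 11 days remain after April 19, 1950; 281 − 11 = 270 left.
May 1950 has 31 days: 270 − 31 = 239 left.
June 1950 has 30 days: 239 − 30 = 209 left.
July 1950 has 31 days: 209 − 31 = 178 left.
August 1950 has 31 days: 178 − 31 = 147 left.
September 1950 has 30 days: 147 − 30 = 117 left.
October 1950 has 31 days: 117 − 31 = 86 left.
November 1950 has 30 days: 86 − 30 = 56 left.
December 1950 has 31 days: 56 − 31 = 25 left.
25 days into January 1951 → January 25, 1951.

January 25, 1951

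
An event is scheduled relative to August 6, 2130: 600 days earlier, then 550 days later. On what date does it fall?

June 17, 2130

Subtracting 600 days from August 6, 2130:
Going back 6 days from August 6, 2130 reaches the end of the previous month; 600 − 6 = 594 left.
July 2130 has 31 days: 594 − 31 = 563 left.
June 2130 has 30 days: 563 − 30 = 533 left.
May 2130 has 31 days: 533 − 31 = 502 left.
April 2130 has 30 days: 502 − 30 = 472 left.
March 2130 has 31 days: 472 − 31 = 441 left.
February 2130 has 28 days (2130 is not a leap year): 441 − 28 = 413 left.
January 2130 has 31 days: 413 − 31 = 382 left.
December 2129 has 31 days: 382 − 31 = 351 left.
November 2129 has 30 days: 351 − 30 = 321 left.
October 2129 has 31 days: 321 − 31 = 290 left.
September 2129 has 30 days: 290 − 30 = 260 left.
August 2129 has 31 days: 260 − 31 = 229 left.
July 2129 has 31 days: 229 − 31 = 198 left.
June 2129 has 30 days: 198 − 30 = 168 left.
May 2129 has 31 days: 168 − 31 = 137 left.
April 2129 has 30 days: 137 − 30 = 107 left.
March 2129 has 31 days: 107 − 31 = 76 left.
February 2129 has 28 days (2129 is not a leap year): 76 − 28 = 48 left.
January 2129 has 31 days: 48 − 31 = 17 left.
December 2128 has 31 days; 31 − 17 = 14 → December 14, 2128.
Adding 550 days from December 14, 2128:
December has 31 days, so 31 − 14 = 17 days remain after December 14, 2128; 550 − 17 = 533 left.
January 2129 has 31 days: 533 − 31 = 502 left.
February 2129 has 28 days (2129 is not a leap year): 502 − 28 = 474 left.
March 2129 has 31 days: 474 − 31 = 443 left.
April 2129 has 30 days: 443 − 30 = 413 left.
May 2129 has 31 days: 413 − 31 = 382 left.
June 2129 has 30 days: 382 − 30 = 352 left.
July 2129 has 31 days: 352 − 31 = 321 left.
August 2129 has 31 days: 321 − 31 = 290 left.
September 2129 has 30 days: 290 − 30 = 260 left.
October 2129 has 31 days: 260 − 31 = 229 left.
November 2129 has 30 days: 229 − 30 = 199 left.
December 2129 has 31 days: 199 − 31 = 168 left.
January 2130 has 31 days: 168 − 31 = 137 left.
February 2130 has 28 days (2130 is not a leap year): 137 − 28 = 109 left.
March 2130 has 31 days: 109 − 31 = 78 left.
April 2130 has 30 days: 78 − 30 = 48 left.
May 2130 has 31 days: 48 − 31 = 17 left.
17 days into June 2130 → June 17, 2130.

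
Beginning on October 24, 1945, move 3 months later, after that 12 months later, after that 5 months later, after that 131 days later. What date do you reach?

November 2, 1947

Advancing 3 months from October 24, 1945:
month 10 + 3 = 13, which is month 1 of year 1946 → January 1946.
Day 24 is valid in January, giving January 24, 1946.
Counting forward 12 months from January 24, 1946:
month 1 + 12 = 13, which is month 1 of year 1947 → January 1947.
Day 24 is valid in January, giving January 24, 1947.
Advancing 5 months from January 24, 1947:
month 1 + 5 = 6 → June 1947.
Day 24 is valid in June, giving June 24, 1947.
Adding 131 days from June 24, 1947:
June has 30 days, so 30 − 24 = 6 days remain after June 24, 1947; 131 − 6 = 125 left.
July 1947 has 31 days: 125 − 31 = 94 left.
August 1947 has 31 days: 94 − 31 = 63 left.
September 1947 has 30 days: 63 − 30 = 33 left.
October 1947 has 31 days: 33 − 31 = 2 left.
2 days into November 1947 → November 2, 1947.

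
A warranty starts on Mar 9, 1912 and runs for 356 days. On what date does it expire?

Counting forward 356 days from March 9, 1912.
March has 31 days, so 31 − 9 = 22 days remain after March 9, 1912; 356 − 22 = 334 left.
April 1912 has 30 days: 334 − 30 = 304 left.
May 1912 has 31 days: 304 − 31 = 273 left.
June 1912 has 30 days: 273 − 30 = 243 left.
July 1912 has 31 days: 243 − 31 = 212 left.
August 1912 has 31 days: 212 − 31 = 181 left.
September 1912 has 30 days: 181 − 30 = 151 left.
October 1912 has 31 days: 151 − 31 = 120 left.
November 1912 has 30 days: 120 − 30 = 90 left.
December 1912 has 31 days: 90 − 31 = 59 left.
January 1913 has 31 days: 59 − 31 = 28 left.
28 days into February 1913 → February 28, 1913.

February 28, 1913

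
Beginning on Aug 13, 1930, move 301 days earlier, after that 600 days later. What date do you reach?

June 8, 1931

Going back 301 days from August 13, 1930:
Going back 13 days from August 13, 1930 reaches the end of the previous month; 301 − 13 = 288 left.
July 1930 has 31 days: 288 − 31 = 257 left.
June 1930 has 30 days: 257 − 30 = 227 left.
May 1930 has 31 days: 227 − 31 = 196 left.
April 1930 has 30 days: 196 − 30 = 166 left.
March 1930 has 31 days: 166 − 31 = 135 left.
February 1930 has 28 days (1930 is not a leap year): 135 − 28 = 107 left.
January 1930 has 31 days: 107 − 31 = 76 left.
December 1929 has 31 days: 76 − 31 = 45 left.
November 1929 has 30 days: 45 − 30 = 15 left.
October 1929 has 31 days; 31 − 15 = 16 → October 16, 1929.
Advancing 600 days from October 16, 1929:
October has 31 days, so 31 − 16 = 15 days remain after October 16, 1929; 600 − 15 = 585 left.
November 1929 has 30 days: 585 − 30 = 555 left.
December 1929 has 31 days: 555 − 31 = 524 left.
January 1930 has 31 days: 524 − 31 = 493 left.
February 1930 has 28 days (1930 is not a leap year): 493 − 28 = 465 left.
March 1930 has 31 days: 465 − 31 = 434 left.
April 1930 has 30 days: 434 − 30 = 404 left.
May 1930 has 31 days: 404 − 31 = 373 left.
June 1930 has 30 days: 373 − 30 = 343 left.
July 1930 has 31 days: 343 − 31 = 312 left.
August 1930 has 31 days: 312 − 31 = 281 left.
September 1930 has 30 days: 281 − 30 = 251 left.
October 1930 has 31 days: 251 − 31 = 220 left.
November 1930 has 30 days: 220 − 30 = 190 left.
December 1930 has 31 days: 190 − 31 = 159 left.
January 1931 has 31 days: 159 − 31 = 128 left.
February 1931 has 28 days (1931 is not a leap year): 128 − 28 = 100 left.
March 1931 has 31 days: 100 − 31 = 69 left.
April 1931 has 30 days: 69 − 30 = 39 left.
May 1931 has 31 days: 39 − 31 = 8 left.
8 days into June 1931 → June 8, 1931.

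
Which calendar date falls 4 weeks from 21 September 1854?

Counting forward 4 weeks = 28 days from September 21, 1854.
September has 30 days, so 30 − 21 = 9 days remain after September 21, 1854; 28 − 9 = 19 left.
19 days into October 1854 → October 19, 1854.

October 19, 1854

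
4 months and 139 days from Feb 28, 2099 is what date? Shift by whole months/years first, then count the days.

Counting forward 4 months and 139 days from February 28, 2099: first the month/year part, then the days.
month 2 + 4 = 6 → June 2099.
Day 28 is valid in June, giving June 28, 2099.
Now add 139 days from June 28, 2099.
June has 30 days, so 30 − 28 = 2 days remain after June 28, 2099; 139 − 2 = 137 left.
July 2099 has 31 days: 137 − 31 = 106 left.
August 2099 has 31 days: 106 − 31 = 75 left.
September 2099 has 30 days: 75 − 30 = 45 left.
October 2099 has 31 days: 45 − 31 = 14 left.
14 days into November 2099 → November 14, 2099.

November 14, 2099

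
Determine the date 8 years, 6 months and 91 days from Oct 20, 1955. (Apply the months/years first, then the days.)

July 20, 1964

Counting forward 8 years, 6 months and 91 days from October 20, 1955: first the month/year part, then the days.
+8 years → 1963; month 10 + 6 = 16, which is month 4 of year 1964 → April 1964.
Day 20 is valid in April, giving April 20, 1964.
Now add 91 days from April 20, 1964.
April has 30 days, so 30 − 20 = 10 days remain after April 20, 1964; 91 − 10 = 81 left.
May 1964 has 31 days: 81 − 31 = 50 left.
June 1964 has 30 days: 50 − 30 = 20 left.
20 days into July 1964 → July 20, 1964.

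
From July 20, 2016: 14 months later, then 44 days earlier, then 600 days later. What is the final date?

March 30, 2019

Counting forward 14 months from July 20, 2016:
month 7 + 14 = 21, which is month 9 of year 2017 → September 2017.
Day 20 is valid in September, giving September 20, 2017.
Going back 44 days from September 20, 2017:
Going back 20 days from September 20, 2017 reaches the end of the previous month; 44 − 20 = 24 left.
August 2017 has 31 days; 31 − 24 = 7 → August 7, 2017.
Counting forward 600 days from August 7, 2017:
August has 31 days, so 31 − 7 = 24 days remain after August 7, 2017; 600 − 24 = 576 left.
September 2017 has 30 days: 576 − 30 = 546 left.
October 2017 has 31 days: 546 − 31 = 515 left.
November 2017 has 30 days: 515 − 30 = 485 left.
December 2017 has 31 days: 485 − 31 = 454 left.
January 2018 has 31 days: 454 − 31 = 423 left.
February 2018 has 28 days (2018 is not a leap year): 423 − 28 = 395 left.
March 2018 has 31 days: 395 − 31 = 364 left.
April 2018 has 30 days: 364 − 30 = 334 left.
May 2018 has 31 days: 334 − 31 = 303 left.
June 2018 has 30 days: 303 − 30 = 273 left.
July 2018 has 31 days: 273 − 31 = 242 left.
August 2018 has 31 days: 242 − 31 = 211 left.
September 2018 has 30 days: 211 − 30 = 181 left.
October 2018 has 31 days: 181 − 31 = 150 left.
November 2018 has 30 days: 150 − 30 = 120 left.
December 2018 has 31 days: 120 − 31 = 89 left.
January 2019 has 31 days: 89 − 31 = 58 left.
February 2019 has 28 days (2019 is not a leap year): 58 − 28 = 30 left.
30 days into March 2019 → March 30, 2019.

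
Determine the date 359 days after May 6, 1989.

April 30, 1990

Adding 359 days from May 6, 1989.
May has 31 days, so 31 − 6 = 25 days remain after May 6, 1989; 359 − 25 = 334 left.
June 1989 has 30 days: 334 − 30 = 304 left.
July 1989 has 31 days: 304 − 31 = 273 left.
August 1989 has 31 days: 273 − 31 = 242 left.
September 1989 has 30 days: 242 − 30 = 212 left.
October 1989 has 31 days: 212 − 31 = 181 left.
November 1989 has 30 days: 181 − 30 = 151 left.
December 1989 has 31 days: 151 − 31 = 120 left.
January 1990 has 31 days: 120 − 31 = 89 left.
February 1990 has 28 days (1990 is not a leap year): 89 − 28 = 61 left.
March 1990 has 31 days: 61 − 31 = 30 left.
30 days into April 1990 → April 30, 1990.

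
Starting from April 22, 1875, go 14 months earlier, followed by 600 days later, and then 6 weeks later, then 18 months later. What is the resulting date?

May 26, 1877

Subtracting 14 months from April 22, 1875:
month 4 − 14 = -10, which is month 2 of year 1874 → February 1874.
Day 22 is valid in February, giving February 22, 1874.
Counting forward 600 days from February 22, 1874:
February has 28 days, so 28 − 22 = 6 days remain after February 22, 1874; 600 − 6 = 594 left.
March 1874 has 31 days: 594 − 31 = 563 left.
April 1874 has 30 days: 563 − 30 = 533 left.
May 1874 has 31 days: 533 − 31 = 502 left.
June 1874 has 30 days: 502 − 30 = 472 left.
July 1874 has 31 days: 472 − 31 = 441 left.
August 1874 has 31 days: 441 − 31 = 410 left.
September 1874 has 30 days: 410 − 30 = 380 left.
October 1874 has 31 days: 380 − 31 = 349 left.
November 1874 has 30 days: 349 − 30 = 319 left.
December 1874 has 31 days: 319 − 31 = 288 left.
January 1875 has 31 days: 288 − 31 = 257 left.
February 1875 has 28 days (1875 is not a leap year): 257 − 28 = 229 left.
March 1875 has 31 days: 229 − 31 = 198 left.
April 1875 has 30 days: 198 − 30 = 168 left.
May 1875 has 31 days: 168 − 31 = 137 left.
June 1875 has 30 days: 137 − 30 = 107 left.
July 1875 has 31 days: 107 − 31 = 76 left.
August 1875 has 31 days: 76 − 31 = 45 left.
September 1875 has 30 days: 45 − 30 = 15 left.
15 days into October 1875 → October 15, 1875.
Advancing 6 weeks (= 42 days) from October 15, 1875:
October has 31 days, so 31 − 15 = 16 days remain after October 15, 1875; 42 − 16 = 26 left.
26 days into November 1875 → November 26, 1875.
Counting forward 18 months from November 26, 1875:
month 11 + 18 = 29, which is month 5 of year 1877 → May 1877.
Day 26 is valid in May, giving May 26, 1877.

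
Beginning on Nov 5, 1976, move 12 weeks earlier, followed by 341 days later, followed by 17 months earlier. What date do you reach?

February 20, 1976

Subtracting 12 weeks (= 84 days) from November 5, 1976:
Going back 5 days from November 5, 1976 reaches the end of the previous month; 84 − 5 = 79 left.
October 1976 has 31 days: 79 − 31 = 48 left.
September 1976 has 30 days: 48 − 30 = 18 left.
August 1976 has 31 days; 31 − 18 = 13 → August 13, 1976.
Adding 341 days from August 13, 1976:
August has 31 days, so 31 − 13 = 18 days remain after August 13, 1976; 341 − 18 = 323 left.
September 1976 has 30 days: 323 − 30 = 293 left.
October 1976 has 31 days: 293 − 31 = 262 left.
November 1976 has 30 days: 262 − 30 = 232 left.
December 1976 has 31 days: 232 − 31 = 201 left.
January 1977 has 31 days: 201 − 31 = 170 left.
February 1977 has 28 days (1977 is not a leap year): 170 − 28 = 142 left.
March 1977 has 31 days: 142 − 31 = 111 left.
April 1977 has 30 days: 111 − 30 = 81 left.
May 1977 has 31 days: 81 − 31 = 50 left.
June 1977 has 30 days: 50 − 30 = 20 left.
20 days into July 1977 → July 20, 1977.
Going back 17 months from July 20, 1977:
month 7 − 17 = -10, which is month 2 of year 1976 → February 1976.
Day 20 is valid in February, giving February 20, 1976.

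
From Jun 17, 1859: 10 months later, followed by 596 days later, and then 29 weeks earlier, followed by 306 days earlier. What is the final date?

July 13, 1860

Counting forward 10 months from June 17, 1859:
month 6 + 10 = 16, which is month 4 of year 1860 → April 1860.
Day 17 is valid in April, giving April 17, 1860.
Adding 596 days from April 17, 1860:
April has 30 days, so 30 − 17 = 13 days remain after April 17, 1860; 596 − 13 = 583 left.
May 1860 has 31 days: 583 − 31 = 552 left.
June 1860 has 30 days: 552 − 30 = 522 left.
July 1860 has 31 days: 522 − 31 = 491 left.
August 1860 has 31 days: 491 − 31 = 460 left.
September 1860 has 30 days: 460 − 30 = 430 left.
October 1860 has 31 days: 430 − 31 = 399 left.
November 1860 has 30 days: 399 − 30 = 369 left.
December 1860 has 31 days: 369 − 31 = 338 left.
January 1861 has 31 days: 338 − 31 = 307 left.
February 1861 has 28 days (1861 is not a leap year): 307 − 28 = 279 left.
March 1861 has 31 days: 279 − 31 = 248 left.
April 1861 has 30 days: 248 − 30 = 218 left.
May 1861 has 31 days: 218 − 31 = 187 left.
June 1861 has 30 days: 187 − 30 = 157 left.
July 1861 has 31 days: 157 − 31 = 126 left.
August 1861 has 31 days: 126 − 31 = 95 left.
September 1861 has 30 days: 95 − 30 = 65 left.
October 1861 has 31 days: 65 − 31 = 34 left.
November 1861 has 30 days: 34 − 30 = 4 left.
4 days into December 1861 → December 4, 1861.
Counting back 29 weeks (= 203 days) from December 4, 1861:
Going back 4 days from December 4, 1861 reaches the end of the previous month; 203 − 4 = 199 left.
November 1861 has 30 days: 199 − 30 = 169 left.
October 1861 has 31 days: 169 − 31 = 138 left.
September 1861 has 30 days: 138 − 30 = 108 left.
August 1861 has 31 days: 108 − 31 = 77 left.
July 1861 has 31 days: 77 − 31 = 46 left.
June 1861 has 30 days: 46 − 30 = 16 left.
May 1861 has 31 days; 31 − 16 = 15 → May 15, 1861.
Going back 306 days from May 15, 1861:
Going back 15 days from May 15, 1861 reaches the end of the previous month; 306 − 15 = 291 left.
April 1861 has 30 days: 291 − 30 = 261 left.
March 1861 has 31 days: 261 − 31 = 230 left.
February 1861 has 28 days (1861 is not a leap year): 230 − 28 = 202 left.
January 1861 has 31 days: 202 − 31 = 171 left.
December 1860 has 31 days: 171 − 31 = 140 left.
November 1860 has 30 days: 140 − 30 = 110 left.
October 1860 has 31 days: 110 − 31 = 79 left.
September 1860 has 30 days: 79 − 30 = 49 left.
August 1860 has 31 days: 49 − 31 = 18 left.
July 1860 has 31 days; 31 − 18 = 13 → July 13, 1860.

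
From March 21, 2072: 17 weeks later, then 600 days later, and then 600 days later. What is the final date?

Advancing 17 weeks (= 119 days) from March 21, 2072:
March has 31 days, so 31 − 21 = 10 days remain after March 21, 2072; 119 − 10 = 109 left.
April 2072 has 30 days: 109 − 30 = 79 left.
May 2072 has 31 days: 79 − 31 = 48 left.
June 2072 has 30 days: 48 − 30 = 18 left.
18 days into July 2072 → July 18, 2072.
Advancing 600 days from July 18, 2072:
July has 31 days, so 31 − 18 = 13 days remain after July 18, 2072; 600 − 13 = 587 left.
August 2072 has 31 days: 587 − 31 = 556 left.
September 2072 has 30 days: 556 − 30 = 526 left.
October 2072 has 31 days: 526 − 31 = 495 left.
November 2072 has 30 days: 495 − 30 = 465 left.
December 2072 has 31 days: 465 − 31 = 434 left.
January 2073 has 31 days: 434 − 31 = 403 left.
February 2073 has 28 days (2073 is not a leap year): 403 − 28 = 375 left.
March 2073 has 31 days: 375 − 31 = 344 left.
April 2073 has 30 days: 344 − 30 = 314 left.
May 2073 has 31 days: 314 − 31 = 283 left.
June 2073 has 30 days: 283 − 30 = 253 left.
July 2073 has 31 days: 253 − 31 = 222 left.
August 2073 has 31 days: 222 − 31 = 191 left.
September 2073 has 30 days: 191 − 30 = 161 left.
October 2073 has 31 days: 161 − 31 = 130 left.
November 2073 has 30 days: 130 − 30 = 100 left.
December 2073 has 31 days: 100 − 31 = 69 left.
January 2074 has 31 days: 69 − 31 = 38 left.
February 2074 has 28 days (2074 is not a leap year): 38 − 28 = 10 left.
10 days into March 2074 → March 10, 2074.
Advancing 600 days from March 10, 2074:
March has 31 days, so 31 − 10 = 21 days remain after March 10, 2074; 600 − 21 = 579 left.
April 2074 has 30 days: 579 − 30 = 549 left.
May 2074 has 31 days: 549 − 31 = 518 left.
June 2074 has 30 days: 518 − 30 = 488 left.
July 2074 has 31 days: 488 − 31 = 457 left.
August 2074 has 31 days: 457 − 31 = 426 left.
September 2074 has 30 days: 426 − 30 = 396 left.
October 2074 has 31 days: 396 − 31 = 365 left.
November 2074 has 30 days: 365 − 30 = 335 left.
December 2074 has 31 days: 335 − 31 = 304 left.
January 2075 has 31 days: 304 − 31 = 273 left.
February 2075 has 28 days (2075 is not a leap year): 273 − 28 = 245 left.
March 2075 has 31 days: 245 − 31 = 214 left.
April 2075 has 30 days: 214 − 30 = 184 left.
May 2075 has 31 days: 184 − 31 = 153 left.
June 2075 has 30 days: 153 − 30 = 123 left.
July 2075 has 31 days: 123 − 31 = 92 left.
August 2075 has 31 days: 92 − 31 = 61 left.
September 2075 has 30 days: 61 − 30 = 31 left.
31 days into October 2075 → October 31, 2075.

October 31, 2075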